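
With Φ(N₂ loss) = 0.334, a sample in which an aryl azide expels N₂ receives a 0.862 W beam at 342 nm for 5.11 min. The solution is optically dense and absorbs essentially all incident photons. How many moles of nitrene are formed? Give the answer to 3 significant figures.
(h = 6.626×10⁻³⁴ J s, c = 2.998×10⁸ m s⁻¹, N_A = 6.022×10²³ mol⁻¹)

2.52×10⁻⁴ mol

Photon energy at 342 nm: hc/λ = (6.626×10⁻³⁴)(2.998×10⁸)/(342×10⁻⁹) = 5.808×10⁻¹⁹ J.
Energy delivered: (0.862 W)(306.6 s) = 264.3 J.
Photons incident: 264.3 / 5.808×10⁻¹⁹ = 4.551×10²⁰, i.e. 4.551×10²⁰/6.022×10²³ = 7.557×10⁻⁴ mol.
Product: Φ × n_abs = 0.334 × 7.557×10⁻⁴ = 2.524×10⁻⁴ mol.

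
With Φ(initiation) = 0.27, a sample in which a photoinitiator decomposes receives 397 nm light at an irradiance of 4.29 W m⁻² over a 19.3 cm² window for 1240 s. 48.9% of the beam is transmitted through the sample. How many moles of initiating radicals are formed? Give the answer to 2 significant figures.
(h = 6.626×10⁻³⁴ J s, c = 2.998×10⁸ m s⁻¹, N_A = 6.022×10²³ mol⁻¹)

Photon energy at 397 nm: hc/λ = (6.626×10⁻³⁴)(2.998×10⁸)/(397×10⁻⁹) = 5.004×10⁻¹⁹ J.
Energy delivered: (4.29 W m⁻²)(19.3×10⁻⁴ m²)(1240 s) = 10.27 J.
Photons incident: 10.27 / 5.004×10⁻¹⁹ = 2.052×10¹⁹, i.e. 2.052×10¹⁹/6.022×10²³ = 3.408×10⁻⁵ mol.
Fraction absorbed: 1 − 48.9/100 = 0.5110.
Photons absorbed: 0.5110 × 3.408×10⁻⁵ = 1.741×10⁻⁵ mol.
Product: Φ × n_abs = 0.27 × 1.741×10⁻⁵ = 4.701×10⁻⁶ mol.

4.7×10⁻⁶ mol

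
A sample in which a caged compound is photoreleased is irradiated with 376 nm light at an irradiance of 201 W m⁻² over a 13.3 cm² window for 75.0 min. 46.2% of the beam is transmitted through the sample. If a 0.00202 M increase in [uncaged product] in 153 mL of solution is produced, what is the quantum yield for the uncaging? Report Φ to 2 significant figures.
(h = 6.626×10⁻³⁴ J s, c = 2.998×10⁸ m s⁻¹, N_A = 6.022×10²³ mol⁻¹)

Product: (0.00202 M)(0.153 L) = 3.091×10⁻⁴ mol.
Photon energy at 376 nm: hc/λ = (6.626×10⁻³⁴)(2.998×10⁸)/(376×10⁻⁹) = 5.283×10⁻¹⁹ J.
Energy delivered: (201 W m⁻²)(13.3×10⁻⁴ m²)(4500 s) = 1203 J.
Photons incident: 1203 / 5.283×10⁻¹⁹ = 2.277×10²¹, i.e. 2.277×10²¹/6.022×10²³ = 0.003781 mol.
Fraction absorbed: 1 − 46.2/100 = 0.5380.
Photons absorbed: 0.5380 × 0.003781 = 0.002034 mol.
Φ = 3.091×10⁻⁴ mol / 0.002034 mol photons = 0.15.

Φ = 0.15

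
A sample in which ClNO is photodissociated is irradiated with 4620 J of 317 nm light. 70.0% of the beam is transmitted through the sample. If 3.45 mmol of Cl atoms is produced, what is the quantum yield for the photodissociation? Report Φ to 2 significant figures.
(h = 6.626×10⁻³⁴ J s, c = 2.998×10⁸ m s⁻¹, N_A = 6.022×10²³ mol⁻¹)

Product: 3.45 mmol = 0.00345 mol.
Photon energy at 317 nm: hc/λ = (6.626×10⁻³⁴)(2.998×10⁸)/(317×10⁻⁹) = 6.266×10⁻¹⁹ J.
Photons incident: 4620 / 6.266×10⁻¹⁹ = 7.373×10²¹, i.e. 7.373×10²¹/6.022×10²³ = 0.01224 mol.
Fraction absorbed: 1 − 70.0/100 = 0.3000.
Photons absorbed: 0.3000 × 0.01224 = 0.003672 mol.
Φ = 0.00345 mol / 0.003672 mol photons = 0.94.

Φ = 0.94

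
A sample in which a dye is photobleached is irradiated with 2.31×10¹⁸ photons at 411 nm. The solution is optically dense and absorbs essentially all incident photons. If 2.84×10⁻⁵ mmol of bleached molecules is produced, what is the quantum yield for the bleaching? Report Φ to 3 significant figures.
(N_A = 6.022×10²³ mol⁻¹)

Φ = 0.00740

Product: 2.84×10⁻⁵ mmol = 2.84×10⁻⁸ mol.
Moles of photons: 2.31×10¹⁸ / 6.022×10²³ = 3.836×10⁻⁶ mol.
Φ = 2.84×10⁻⁸ mol / 3.836×10⁻⁶ mol photons = 0.00740.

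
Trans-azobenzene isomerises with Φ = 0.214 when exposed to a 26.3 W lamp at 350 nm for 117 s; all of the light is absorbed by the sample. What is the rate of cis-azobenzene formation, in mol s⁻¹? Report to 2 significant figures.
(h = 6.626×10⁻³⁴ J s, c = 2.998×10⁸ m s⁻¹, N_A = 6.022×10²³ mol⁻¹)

1.6×10⁻⁵ mol s⁻¹

Photon energy at 350 nm: hc/λ = (6.626×10⁻³⁴)(2.998×10⁸)/(350×10⁻⁹) = 5.676×10⁻¹⁹ J.
Energy delivered: (26.3 W)(117 s) = 3077 J.
Photons incident: 3077 / 5.676×10⁻¹⁹ = 5.421×10²¹, i.e. 5.421×10²¹/6.022×10²³ = 0.009002 mol.
Product formed: 0.214 × 0.009002 = 0.001926 mol.
Rate: 0.001926 / 117 s = 1.6×10⁻⁵ mol s⁻¹.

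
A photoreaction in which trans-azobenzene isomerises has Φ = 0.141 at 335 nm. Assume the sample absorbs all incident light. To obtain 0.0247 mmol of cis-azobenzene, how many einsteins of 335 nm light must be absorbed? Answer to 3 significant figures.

1.75e-4 einstein

Product: 0.0247 mmol = 2.47e-5 mol.
Photons that must be absorbed: 2.47e-5 / 0.141 = 1.752e-4 mol.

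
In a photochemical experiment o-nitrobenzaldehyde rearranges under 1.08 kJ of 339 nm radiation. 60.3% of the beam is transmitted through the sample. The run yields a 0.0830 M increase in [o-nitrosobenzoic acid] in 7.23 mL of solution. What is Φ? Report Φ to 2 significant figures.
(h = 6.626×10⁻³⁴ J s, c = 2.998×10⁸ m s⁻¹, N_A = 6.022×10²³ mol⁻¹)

Product: (0.0830 M)(0.00723 L) = 6.001×10⁻⁴ mol.
Photon energy at 339 nm: hc/λ = (6.626×10⁻³⁴)(2.998×10⁸)/(339×10⁻⁹) = 5.860×10⁻¹⁹ J.
Incident energy: 1.08 kJ = 1080 J.
Photons incident: 1080 / 5.860×10⁻¹⁹ = 1.843×10²¹, i.e. 1.843×10²¹/6.022×10²³ = 0.003060 mol.
Fraction absorbed: 1 − 60.3/100 = 0.3970.
Photons absorbed: 0.3970 × 0.003060 = 0.001215 mol.
Φ = 6.001×10⁻⁴ mol / 0.001215 mol photons = 0.49.

Φ = 0.49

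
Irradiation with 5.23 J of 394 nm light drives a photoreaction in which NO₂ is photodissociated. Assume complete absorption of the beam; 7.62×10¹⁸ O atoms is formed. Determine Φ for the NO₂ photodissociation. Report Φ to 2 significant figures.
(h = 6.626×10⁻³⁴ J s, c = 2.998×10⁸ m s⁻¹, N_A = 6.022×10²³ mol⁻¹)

Product: 7.62×10¹⁸ / 6.022×10²³ = 1.265×10⁻⁵ mol.
Photon energy at 394 nm: hc/λ = (6.626×10⁻³⁴)(2.998×10⁸)/(394×10⁻⁹) = 5.042×10⁻¹⁹ J.
Photons incident: 5.23 / 5.042×10⁻¹⁹ = 1.037×10¹⁹, i.e. 1.037×10¹⁹/6.022×10²³ = 1.722×10⁻⁵ mol.
Φ = 1.265×10⁻⁵ mol / 1.722×10⁻⁵ mol photons = 0.73.

Φ = 0.73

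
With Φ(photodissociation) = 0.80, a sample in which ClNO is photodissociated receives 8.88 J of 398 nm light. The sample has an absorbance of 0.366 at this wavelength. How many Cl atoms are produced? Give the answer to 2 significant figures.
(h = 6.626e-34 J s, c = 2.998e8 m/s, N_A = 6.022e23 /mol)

Photon energy at 398 nm: hc/λ = (6.626e-34)(2.998e8)/(398e-9) = 4.991e-19 J.
Photons incident: 8.88 / 4.991e-19 = 1.779e19, i.e. 1.779e19/6.022e23 = 2.954e-5 mol.
Fraction absorbed: 1 − 10^(−0.366) = 0.5695.
Photons absorbed: 0.5695 × 2.954e-5 = 1.682e-5 mol.
Product: Φ × n_abs = 0.80 × 1.682e-5 = 1.346e-5 mol.
As a count: 1.346e-5 × 6.022e23 = 8.1e18.

8.1e18 atoms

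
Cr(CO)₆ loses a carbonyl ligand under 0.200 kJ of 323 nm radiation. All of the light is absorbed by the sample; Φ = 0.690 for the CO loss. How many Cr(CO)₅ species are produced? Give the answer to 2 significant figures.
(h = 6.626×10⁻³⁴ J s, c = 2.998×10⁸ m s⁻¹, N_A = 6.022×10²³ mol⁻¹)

Photon energy at 323 nm: hc/λ = (6.626×10⁻³⁴)(2.998×10⁸)/(323×10⁻⁹) = 6.150×10⁻¹⁹ J.
Incident energy: 0.200 kJ = 200 J.
Photons incident: 200 / 6.150×10⁻¹⁹ = 3.252×10²⁰, i.e. 3.252×10²⁰/6.022×10²³ = 5.400×10⁻⁴ mol.
Product: Φ × n_abs = 0.690 × 5.400×10⁻⁴ = 3.726×10⁻⁴ mol.
As a count: 3.726×10⁻⁴ × 6.022×10²³ = 2.2×10²⁰.

2.2×10²⁰ species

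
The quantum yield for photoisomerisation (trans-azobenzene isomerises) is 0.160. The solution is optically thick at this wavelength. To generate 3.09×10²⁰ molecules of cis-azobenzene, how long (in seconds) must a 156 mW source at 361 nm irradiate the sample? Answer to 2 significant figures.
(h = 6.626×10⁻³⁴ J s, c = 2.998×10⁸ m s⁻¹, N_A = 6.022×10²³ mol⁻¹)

t ≈ 6800 s

Product: 3.09×10²⁰ / 6.022×10²³ = 5.131×10⁻⁴ mol.
Photons that must be absorbed: 5.131×10⁻⁴ / 0.160 = 0.003207 mol.
Photon energy: hc/λ = 5.503×10⁻¹⁹ J; per mole, 3.314×10⁵ J mol⁻¹.
Energy required: 0.003207 × 3.314×10⁵ = 1063 J.
Time: 1063 J / 0.156 W = 6800 s.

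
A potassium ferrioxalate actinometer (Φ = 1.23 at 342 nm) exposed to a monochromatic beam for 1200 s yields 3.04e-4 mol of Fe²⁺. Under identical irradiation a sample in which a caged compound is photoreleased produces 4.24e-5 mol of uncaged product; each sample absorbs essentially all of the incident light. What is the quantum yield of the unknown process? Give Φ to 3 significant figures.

Φ = 0.172

Photons absorbed by the actinometer: 3.04e-4 / 1.23 = 2.472e-4 mol.
Φ(unknown) = 4.24e-5 / 2.472e-4 = 0.172.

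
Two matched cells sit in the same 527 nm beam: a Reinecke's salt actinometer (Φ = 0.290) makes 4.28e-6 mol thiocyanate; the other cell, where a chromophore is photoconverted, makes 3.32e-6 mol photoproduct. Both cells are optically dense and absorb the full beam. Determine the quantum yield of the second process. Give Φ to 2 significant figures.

Φ = 0.22

Photons absorbed by the actinometer: 4.28e-6 / 0.290 = 1.476e-5 mol.
Φ(unknown) = 3.32e-6 / 1.476e-5 = 0.22.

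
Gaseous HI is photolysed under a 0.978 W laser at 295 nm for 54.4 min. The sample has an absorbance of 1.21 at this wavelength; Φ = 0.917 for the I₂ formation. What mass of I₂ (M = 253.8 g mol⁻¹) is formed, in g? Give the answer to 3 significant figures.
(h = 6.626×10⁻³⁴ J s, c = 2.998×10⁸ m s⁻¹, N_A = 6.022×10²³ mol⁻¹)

Photon energy at 295 nm: hc/λ = (6.626×10⁻³⁴)(2.998×10⁸)/(295×10⁻⁹) = 6.734×10⁻¹⁹ J.
Energy delivered: (0.978 W)(3264 s) = 3192 J.
Photons incident: 3192 / 6.734×10⁻¹⁹ = 4.740×10²¹, i.e. 4.740×10²¹/6.022×10²³ = 0.007871 mol.
Fraction absorbed: 1 − 10^(−1.21) = 0.9383.
Photons absorbed: 0.9383 × 0.007871 = 0.007385 mol.
Product: Φ × n_abs = 0.917 × 0.007385 = 0.006772 mol.
Mass: 0.006772 × 253.8 = 1.719 g = 1.72 g.

1.72 g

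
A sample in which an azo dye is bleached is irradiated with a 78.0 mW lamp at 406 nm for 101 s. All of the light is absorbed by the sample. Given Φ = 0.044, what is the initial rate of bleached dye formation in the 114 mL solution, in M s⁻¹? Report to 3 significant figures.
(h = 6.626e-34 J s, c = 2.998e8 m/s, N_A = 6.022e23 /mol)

1.02e-7 M s⁻¹

Photon energy at 406 nm: hc/λ = (6.626e-34)(2.998e8)/(406e-9) = 4.893e-19 J.
Energy delivered: (78.0 mW)(101 s) = 7.878 J.
Photons incident: 7.878 / 4.893e-19 = 1.610e19, i.e. 1.610e19/6.022e23 = 2.674e-5 mol.
Product formed: 0.044 × 2.674e-5 = 1.177e-6 mol.
Rate: 1.177e-6 mol / (101 s × 0.114 L) = 1.02e-7 M s⁻¹.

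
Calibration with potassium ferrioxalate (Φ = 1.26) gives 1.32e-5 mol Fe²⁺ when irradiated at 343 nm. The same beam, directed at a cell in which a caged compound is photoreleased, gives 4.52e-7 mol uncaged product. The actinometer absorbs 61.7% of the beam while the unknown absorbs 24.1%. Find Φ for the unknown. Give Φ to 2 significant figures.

Photons absorbed by the actinometer: 1.32e-5 / 1.26 = 1.048e-5 mol.
Incident flux: 1.048e-5 / 0.617 = 1.699e-5 einstein.
Absorbed by unknown: 0.241 × 1.699e-5 = 4.095e-6 mol.
Φ(unknown) = 4.52e-7 / 4.095e-6 = 0.11.

Φ = 0.11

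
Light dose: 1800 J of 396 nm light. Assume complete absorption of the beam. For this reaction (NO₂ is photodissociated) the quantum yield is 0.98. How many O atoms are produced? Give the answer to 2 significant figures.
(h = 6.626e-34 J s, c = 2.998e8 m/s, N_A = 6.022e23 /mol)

Photon energy at 396 nm: hc/λ = (6.626e-34)(2.998e8)/(396e-9) = 5.016e-19 J.
Photons incident: 1800 / 5.016e-19 = 3.589e21, i.e. 3.589e21/6.022e23 = 0.005960 mol.
Product: Φ × n_abs = 0.98 × 0.005960 = 0.005841 mol.
As a count: 0.005841 × 6.022e23 = 3.5e21.

3.5e21 atoms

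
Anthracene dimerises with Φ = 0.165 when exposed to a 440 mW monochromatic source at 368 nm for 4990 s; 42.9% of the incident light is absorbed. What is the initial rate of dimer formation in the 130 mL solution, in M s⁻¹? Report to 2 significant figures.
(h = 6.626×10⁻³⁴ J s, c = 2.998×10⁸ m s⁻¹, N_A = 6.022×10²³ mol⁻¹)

Photon energy at 368 nm: hc/λ = (6.626×10⁻³⁴)(2.998×10⁸)/(368×10⁻⁹) = 5.398×10⁻¹⁹ J.
Energy delivered: (440 mW)(4990 s) = 2196 J.
Photons incident: 2196 / 5.398×10⁻¹⁹ = 4.068×10²¹, i.e. 4.068×10²¹/6.022×10²³ = 0.006755 mol.
Photons absorbed: 0.429 × 0.006755 = 0.002898 mol.
Product formed: 0.165 × 0.002898 = 4.782×10⁻⁴ mol.
Rate: 4.782×10⁻⁴ mol / (4990 s × 0.13 L) = 7.4×10⁻⁷ M s⁻¹.

7.4×10⁻⁷ M s⁻¹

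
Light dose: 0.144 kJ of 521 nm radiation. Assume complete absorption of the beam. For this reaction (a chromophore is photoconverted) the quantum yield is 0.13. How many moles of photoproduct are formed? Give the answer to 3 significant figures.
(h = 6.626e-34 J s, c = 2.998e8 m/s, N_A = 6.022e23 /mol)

8.15e-5 mol

Photon energy at 521 nm: hc/λ = (6.626e-34)(2.998e8)/(521e-9) = 3.813e-19 J.
Incident energy: 0.144 kJ = 144 J.
Photons incident: 144 / 3.813e-19 = 3.777e20, i.e. 3.777e20/6.022e23 = 6.272e-4 mol.
Product: Φ × n_abs = 0.13 × 6.272e-4 = 8.154e-5 mol.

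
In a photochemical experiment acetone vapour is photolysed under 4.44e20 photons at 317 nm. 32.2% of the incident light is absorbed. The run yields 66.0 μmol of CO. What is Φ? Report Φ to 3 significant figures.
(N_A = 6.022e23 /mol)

Φ = 0.278

Product: 66.0 μmol = 6.60e-5 mol.
Moles of photons: 4.44e20 / 6.022e23 = 7.373e-4 mol.
Photons absorbed: 0.322 × 7.373e-4 = 2.374e-4 mol.
Φ = 6.60e-5 mol / 2.374e-4 mol photons = 0.278.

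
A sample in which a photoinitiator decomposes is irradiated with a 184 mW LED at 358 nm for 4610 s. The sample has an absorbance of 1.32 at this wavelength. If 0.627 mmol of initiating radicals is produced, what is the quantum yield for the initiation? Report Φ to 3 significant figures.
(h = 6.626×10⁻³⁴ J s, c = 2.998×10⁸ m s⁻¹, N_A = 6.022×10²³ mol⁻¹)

Φ = 0.259

Product: 0.627 mmol = 6.27×10⁻⁴ mol.
Photon energy at 358 nm: hc/λ = (6.626×10⁻³⁴)(2.998×10⁸)/(358×10⁻⁹) = 5.549×10⁻¹⁹ J.
Energy delivered: (184 mW)(4610 s) = 848.2 J.
Photons incident: 848.2 / 5.549×10⁻¹⁹ = 1.529×10²¹, i.e. 1.529×10²¹/6.022×10²³ = 0.002539 mol.
Fraction absorbed: 1 − 10^(−1.32) = 0.9521.
Photons absorbed: 0.9521 × 0.002539 = 0.002417 mol.
Φ = 6.27×10⁻⁴ mol / 0.002417 mol photons = 0.259.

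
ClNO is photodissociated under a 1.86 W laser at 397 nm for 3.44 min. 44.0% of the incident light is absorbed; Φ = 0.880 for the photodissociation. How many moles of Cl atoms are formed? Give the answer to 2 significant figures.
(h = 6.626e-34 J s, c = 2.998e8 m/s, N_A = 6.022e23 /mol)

Photon energy at 397 nm: hc/λ = (6.626e-34)(2.998e8)/(397e-9) = 5.004e-19 J.
Energy delivered: (1.86 W)(206.4 s) = 383.9 J.
Photons incident: 383.9 / 5.004e-19 = 7.672e20, i.e. 7.672e20/6.022e23 = 0.001274 mol.
Photons absorbed: 0.440 × 0.001274 = 5.606e-4 mol.
Product: Φ × n_abs = 0.880 × 5.606e-4 = 4.933e-4 mol.

4.9e-4 mol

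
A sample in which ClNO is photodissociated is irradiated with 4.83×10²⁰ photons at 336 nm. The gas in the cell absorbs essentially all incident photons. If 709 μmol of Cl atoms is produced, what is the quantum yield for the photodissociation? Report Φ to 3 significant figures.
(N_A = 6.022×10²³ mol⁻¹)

Product: 709 μmol = 7.09×10⁻⁴ mol.
Moles of photons: 4.83×10²⁰ / 6.022×10²³ = 8.021×10⁻⁴ mol.
Φ = 7.09×10⁻⁴ mol / 8.021×10⁻⁴ mol photons = 0.884.

Φ = 0.884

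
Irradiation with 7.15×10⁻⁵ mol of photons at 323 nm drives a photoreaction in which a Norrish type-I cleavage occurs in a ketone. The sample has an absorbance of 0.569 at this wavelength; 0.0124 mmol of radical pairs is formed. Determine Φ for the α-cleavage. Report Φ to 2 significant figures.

Φ = 0.24

Product: 0.0124 mmol = 1.24×10⁻⁵ mol.
Fraction absorbed: 1 − 10^(−0.569) = 0.7302.
Photons absorbed: 0.7302 × 7.15×10⁻⁵ = 5.221×10⁻⁵ mol.
Φ = 1.24×10⁻⁵ mol / 5.221×10⁻⁵ mol photons = 0.24.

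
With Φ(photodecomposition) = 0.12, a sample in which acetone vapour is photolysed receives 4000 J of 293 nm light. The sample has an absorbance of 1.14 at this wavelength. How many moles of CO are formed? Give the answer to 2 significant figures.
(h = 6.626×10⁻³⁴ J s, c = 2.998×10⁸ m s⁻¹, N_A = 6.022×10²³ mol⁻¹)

0.0011 mol

Photon energy at 293 nm: hc/λ = (6.626×10⁻³⁴)(2.998×10⁸)/(293×10⁻⁹) = 6.780×10⁻¹⁹ J.
Photons incident: 4000 / 6.780×10⁻¹⁹ = 5.900×10²¹, i.e. 5.900×10²¹/6.022×10²³ = 0.009797 mol.
Fraction absorbed: 1 − 10^(−1.14) = 0.9276.
Photons absorbed: 0.9276 × 0.009797 = 0.009088 mol.
Product: Φ × n_abs = 0.12 × 0.009088 = 0.001091 mol.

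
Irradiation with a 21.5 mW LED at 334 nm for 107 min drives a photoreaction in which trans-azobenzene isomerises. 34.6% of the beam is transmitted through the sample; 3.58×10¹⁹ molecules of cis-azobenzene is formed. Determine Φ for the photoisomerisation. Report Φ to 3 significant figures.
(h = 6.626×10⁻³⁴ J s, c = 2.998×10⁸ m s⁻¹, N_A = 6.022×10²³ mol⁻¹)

Φ = 0.236

Product: 3.58×10¹⁹ / 6.022×10²³ = 5.945×10⁻⁵ mol.
Photon energy at 334 nm: hc/λ = (6.626×10⁻³⁴)(2.998×10⁸)/(334×10⁻⁹) = 5.948×10⁻¹⁹ J.
Energy delivered: (21.5 mW)(6420 s) = 138.0 J.
Photons incident: 138.0 / 5.948×10⁻¹⁹ = 2.320×10²⁰, i.e. 2.320×10²⁰/6.022×10²³ = 3.853×10⁻⁴ mol.
Fraction absorbed: 1 − 34.6/100 = 0.6540.
Photons absorbed: 0.6540 × 3.853×10⁻⁴ = 2.520×10⁻⁴ mol.
Φ = 5.945×10⁻⁵ mol / 2.520×10⁻⁴ mol photons = 0.236.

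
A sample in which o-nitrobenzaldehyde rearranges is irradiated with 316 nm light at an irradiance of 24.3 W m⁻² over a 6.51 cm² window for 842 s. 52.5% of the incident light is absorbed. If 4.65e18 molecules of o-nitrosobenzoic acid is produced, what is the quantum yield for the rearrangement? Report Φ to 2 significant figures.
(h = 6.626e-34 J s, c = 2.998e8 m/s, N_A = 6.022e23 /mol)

Product: 4.65e18 / 6.022e23 = 7.722e-6 mol.
Photon energy at 316 nm: hc/λ = (6.626e-34)(2.998e8)/(316e-9) = 6.286e-19 J.
Energy delivered: (24.3 W m⁻²)(6.51e-4 m²)(842 s) = 13.32 J.
Photons incident: 13.32 / 6.286e-19 = 2.119e19, i.e. 2.119e19/6.022e23 = 3.519e-5 mol.
Photons absorbed: 0.525 × 3.519e-5 = 1.847e-5 mol.
Φ = 7.722e-6 mol / 1.847e-5 mol photons = 0.42.

Φ = 0.42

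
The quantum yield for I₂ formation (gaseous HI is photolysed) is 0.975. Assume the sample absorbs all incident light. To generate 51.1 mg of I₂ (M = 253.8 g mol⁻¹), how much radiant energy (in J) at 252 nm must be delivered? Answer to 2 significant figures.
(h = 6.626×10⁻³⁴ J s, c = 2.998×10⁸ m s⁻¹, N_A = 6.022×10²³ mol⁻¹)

Product: 51.1 mg / 253.8 g mol⁻¹ = 2.013×10⁻⁴ mol.
Photons that must be absorbed: 2.013×10⁻⁴ / 0.975 = 2.065×10⁻⁴ mol.
Photon energy: hc/λ = 7.883×10⁻¹⁹ J; per mole, 4.747×10⁵ J mol⁻¹.
Energy required: 2.065×10⁻⁴ × 4.747×10⁵ = 98 J.

98 J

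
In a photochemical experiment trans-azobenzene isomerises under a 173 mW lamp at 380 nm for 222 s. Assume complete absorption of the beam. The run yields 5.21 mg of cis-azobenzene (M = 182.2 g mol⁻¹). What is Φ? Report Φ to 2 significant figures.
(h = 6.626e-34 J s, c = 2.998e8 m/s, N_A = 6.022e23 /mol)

Φ = 0.23

Product: 5.21 mg / 182.2 g mol⁻¹ = 2.859e-5 mol.
Photon energy at 380 nm: hc/λ = (6.626e-34)(2.998e8)/(380e-9) = 5.228e-19 J.
Energy delivered: (173 mW)(222 s) = 38.41 J.
Photons incident: 38.41 / 5.228e-19 = 7.347e19, i.e. 7.347e19/6.022e23 = 1.220e-4 mol.
Φ = 2.859e-5 mol / 1.220e-4 mol photons = 0.23.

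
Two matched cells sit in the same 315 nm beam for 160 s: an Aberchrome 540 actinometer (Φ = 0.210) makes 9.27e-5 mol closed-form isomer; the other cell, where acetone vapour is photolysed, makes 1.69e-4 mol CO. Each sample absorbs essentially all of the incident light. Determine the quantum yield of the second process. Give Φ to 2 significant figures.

Photons absorbed by the actinometer: 9.27e-5 / 0.210 = 4.414e-4 mol.
Φ(unknown) = 1.69e-4 / 4.414e-4 = 0.38.

Φ = 0.38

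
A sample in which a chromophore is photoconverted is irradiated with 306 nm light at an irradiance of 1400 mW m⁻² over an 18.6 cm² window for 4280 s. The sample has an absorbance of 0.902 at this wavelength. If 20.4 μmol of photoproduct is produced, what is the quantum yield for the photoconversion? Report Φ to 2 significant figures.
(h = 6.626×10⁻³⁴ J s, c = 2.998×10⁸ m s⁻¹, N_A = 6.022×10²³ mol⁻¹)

Φ = 0.82

Product: 20.4 μmol = 2.04×10⁻⁵ mol.
Photon energy at 306 nm: hc/λ = (6.626×10⁻³⁴)(2.998×10⁸)/(306×10⁻⁹) = 6.492×10⁻¹⁹ J.
Energy delivered: (1400 mW m⁻²)(18.6×10⁻⁴ m²)(4280 s) = 11.15 J.
Photons incident: 11.15 / 6.492×10⁻¹⁹ = 1.717×10¹⁹, i.e. 1.717×10¹⁹/6.022×10²³ = 2.851×10⁻⁵ mol.
Fraction absorbed: 1 − 10^(−0.902) = 0.8747.
Photons absorbed: 0.8747 × 2.851×10⁻⁵ = 2.494×10⁻⁵ mol.
Φ = 2.04×10⁻⁵ mol / 2.494×10⁻⁵ mol photons = 0.82.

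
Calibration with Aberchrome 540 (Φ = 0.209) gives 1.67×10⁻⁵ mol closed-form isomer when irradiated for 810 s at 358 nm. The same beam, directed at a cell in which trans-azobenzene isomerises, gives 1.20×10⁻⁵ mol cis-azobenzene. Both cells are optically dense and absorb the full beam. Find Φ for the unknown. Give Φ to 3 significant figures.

Φ = 0.150

Photons absorbed by the actinometer: 1.67×10⁻⁵ / 0.209 = 7.990×10⁻⁵ mol.
Φ(unknown) = 1.20×10⁻⁵ / 7.990×10⁻⁵ = 0.150.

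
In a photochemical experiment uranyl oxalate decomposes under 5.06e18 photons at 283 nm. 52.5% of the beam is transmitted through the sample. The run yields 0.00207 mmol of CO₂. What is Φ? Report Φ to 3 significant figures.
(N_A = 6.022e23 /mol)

Product: 0.00207 mmol = 2.07e-6 mol.
Moles of photons: 5.06e18 / 6.022e23 = 8.403e-6 mol.
Fraction absorbed: 1 − 52.5/100 = 0.4750.
Photons absorbed: 0.4750 × 8.403e-6 = 3.991e-6 mol.
Φ = 2.07e-6 mol / 3.991e-6 mol photons = 0.519.

Φ = 0.519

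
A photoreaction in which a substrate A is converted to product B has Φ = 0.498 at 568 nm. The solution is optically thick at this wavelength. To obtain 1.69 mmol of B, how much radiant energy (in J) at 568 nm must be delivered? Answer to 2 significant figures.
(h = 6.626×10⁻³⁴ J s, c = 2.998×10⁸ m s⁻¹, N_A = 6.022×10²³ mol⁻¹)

Product: 1.69 mmol = 0.00169 mol.
Photons that must be absorbed: 0.00169 / 0.498 = 0.003394 mol.
Photon energy: hc/λ = 3.497×10⁻¹⁹ J; per mole, 2.106×10⁵ J mol⁻¹.
Energy required: 0.003394 × 2.106×10⁵ = 710 J.

710 J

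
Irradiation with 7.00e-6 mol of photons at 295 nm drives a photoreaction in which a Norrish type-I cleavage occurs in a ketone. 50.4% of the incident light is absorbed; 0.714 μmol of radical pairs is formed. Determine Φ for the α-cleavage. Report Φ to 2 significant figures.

Φ = 0.20

Product: 0.714 μmol = 7.14e-7 mol.
Photons absorbed: 0.504 × 7.00e-6 = 3.528e-6 mol.
Φ = 7.14e-7 mol / 3.528e-6 mol photons = 0.20.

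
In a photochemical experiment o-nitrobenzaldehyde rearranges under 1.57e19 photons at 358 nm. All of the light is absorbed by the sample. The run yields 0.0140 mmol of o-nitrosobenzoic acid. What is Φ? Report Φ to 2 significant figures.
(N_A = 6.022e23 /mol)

Product: 0.0140 mmol = 1.40e-5 mol.
Moles of photons: 1.57e19 / 6.022e23 = 2.607e-5 mol.
Φ = 1.40e-5 mol / 2.607e-5 mol photons = 0.54.

Φ = 0.54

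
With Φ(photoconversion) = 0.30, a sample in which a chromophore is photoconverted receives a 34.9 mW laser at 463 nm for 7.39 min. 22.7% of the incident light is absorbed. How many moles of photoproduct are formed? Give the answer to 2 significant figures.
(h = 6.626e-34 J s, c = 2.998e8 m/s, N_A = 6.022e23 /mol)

Photon energy at 463 nm: hc/λ = (6.626e-34)(2.998e8)/(463e-9) = 4.290e-19 J.
Energy delivered: (34.9 mW)(443.4 s) = 15.47 J.
Photons incident: 15.47 / 4.290e-19 = 3.606e19, i.e. 3.606e19/6.022e23 = 5.988e-5 mol.
Photons absorbed: 0.227 × 5.988e-5 = 1.359e-5 mol.
Product: Φ × n_abs = 0.30 × 1.359e-5 = 4.077e-6 mol.

4.1e-6 mol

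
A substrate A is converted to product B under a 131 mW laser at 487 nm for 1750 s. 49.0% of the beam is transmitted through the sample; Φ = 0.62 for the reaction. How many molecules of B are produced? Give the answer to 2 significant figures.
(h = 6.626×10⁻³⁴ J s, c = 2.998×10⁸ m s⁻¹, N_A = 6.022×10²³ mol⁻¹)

Photon energy at 487 nm: hc/λ = (6.626×10⁻³⁴)(2.998×10⁸)/(487×10⁻⁹) = 4.079×10⁻¹⁹ J.
Energy delivered: (131 mW)(1750 s) = 229.3 J.
Photons incident: 229.3 / 4.079×10⁻¹⁹ = 5.621×10²⁰, i.e. 5.621×10²⁰/6.022×10²³ = 9.334×10⁻⁴ mol.
Fraction absorbed: 1 − 49.0/100 = 0.5100.
Photons absorbed: 0.5100 × 9.334×10⁻⁴ = 4.760×10⁻⁴ mol.
Product: Φ × n_abs = 0.62 × 4.760×10⁻⁴ = 2.951×10⁻⁴ mol.
As a count: 2.951×10⁻⁴ × 6.022×10²³ = 1.8×10²⁰.

1.8×10²⁰ molecules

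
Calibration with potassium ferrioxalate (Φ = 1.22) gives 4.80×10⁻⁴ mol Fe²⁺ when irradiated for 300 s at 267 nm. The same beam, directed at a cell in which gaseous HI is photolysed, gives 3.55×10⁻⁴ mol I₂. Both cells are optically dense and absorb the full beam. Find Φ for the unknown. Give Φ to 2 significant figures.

Φ = 0.90

Photons absorbed by the actinometer: 4.80×10⁻⁴ / 1.22 = 3.934×10⁻⁴ mol.
Φ(unknown) = 3.55×10⁻⁴ / 3.934×10⁻⁴ = 0.90.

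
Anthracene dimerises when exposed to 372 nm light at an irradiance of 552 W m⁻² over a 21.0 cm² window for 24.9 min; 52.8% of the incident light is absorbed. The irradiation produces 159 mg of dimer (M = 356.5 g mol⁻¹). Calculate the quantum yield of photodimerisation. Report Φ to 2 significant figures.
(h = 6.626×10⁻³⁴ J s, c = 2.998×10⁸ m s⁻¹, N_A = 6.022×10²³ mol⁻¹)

Product: 159 mg / 356.5 g mol⁻¹ = 4.460×10⁻⁴ mol.
Photon energy at 372 nm: hc/λ = (6.626×10⁻³⁴)(2.998×10⁸)/(372×10⁻⁹) = 5.340×10⁻¹⁹ J.
Energy delivered: (552 W m⁻²)(21.0×10⁻⁴ m²)(1494 s) = 1732 J.
Photons incident: 1732 / 5.340×10⁻¹⁹ = 3.243×10²¹, i.e. 3.243×10²¹/6.022×10²³ = 0.005385 mol.
Photons absorbed: 0.528 × 0.005385 = 0.002843 mol.
Φ = 4.460×10⁻⁴ mol / 0.002843 mol photons = 0.16.

Φ = 0.16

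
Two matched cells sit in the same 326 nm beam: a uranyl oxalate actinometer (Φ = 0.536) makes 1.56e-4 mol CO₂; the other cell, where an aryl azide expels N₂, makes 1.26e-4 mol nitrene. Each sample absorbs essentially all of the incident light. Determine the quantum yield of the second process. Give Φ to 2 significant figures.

Photons absorbed by the actinometer: 1.56e-4 / 0.536 = 2.910e-4 mol.
Φ(unknown) = 1.26e-4 / 2.910e-4 = 0.43.

Φ = 0.43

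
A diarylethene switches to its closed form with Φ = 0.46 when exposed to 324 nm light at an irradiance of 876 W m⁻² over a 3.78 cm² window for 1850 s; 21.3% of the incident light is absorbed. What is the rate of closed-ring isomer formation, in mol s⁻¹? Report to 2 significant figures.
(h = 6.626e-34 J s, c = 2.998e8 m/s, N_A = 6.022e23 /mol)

8.8e-8 mol s⁻¹

Photon energy at 324 nm: hc/λ = (6.626e-34)(2.998e8)/(324e-9) = 6.131e-19 J.
Energy delivered: (876 W m⁻²)(3.78e-4 m²)(1850 s) = 612.6 J.
Photons incident: 612.6 / 6.131e-19 = 9.992e20, i.e. 9.992e20/6.022e23 = 0.001659 mol.
Photons absorbed: 0.213 × 0.001659 = 3.534e-4 mol.
Product formed: 0.46 × 3.534e-4 = 1.626e-4 mol.
Rate: 1.626e-4 / 1850 s = 8.8e-8 mol s⁻¹.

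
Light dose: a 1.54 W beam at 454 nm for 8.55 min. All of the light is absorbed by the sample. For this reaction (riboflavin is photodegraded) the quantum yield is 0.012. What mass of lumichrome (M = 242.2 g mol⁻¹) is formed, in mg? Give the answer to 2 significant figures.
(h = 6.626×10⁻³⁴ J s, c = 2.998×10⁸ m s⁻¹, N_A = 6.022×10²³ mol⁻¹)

Photon energy at 454 nm: hc/λ = (6.626×10⁻³⁴)(2.998×10⁸)/(454×10⁻⁹) = 4.375×10⁻¹⁹ J.
Energy delivered: (1.54 W)(513 s) = 790.0 J.
Photons incident: 790.0 / 4.375×10⁻¹⁹ = 1.806×10²¹, i.e. 1.806×10²¹/6.022×10²³ = 0.002999 mol.
Product: Φ × n_abs = 0.012 × 0.002999 = 3.599×10⁻⁵ mol.
Mass: 3.599×10⁻⁵ × 242.2 = 0.008717 g = 8.7 mg.

8.7 mg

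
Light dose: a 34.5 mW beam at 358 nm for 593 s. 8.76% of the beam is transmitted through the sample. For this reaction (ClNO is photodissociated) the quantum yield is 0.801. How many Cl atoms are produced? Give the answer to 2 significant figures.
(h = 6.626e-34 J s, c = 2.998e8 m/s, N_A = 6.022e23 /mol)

2.7e19 atoms

Photon energy at 358 nm: hc/λ = (6.626e-34)(2.998e8)/(358e-9) = 5.549e-19 J.
Energy delivered: (34.5 mW)(593 s) = 20.46 J.
Photons incident: 20.46 / 5.549e-19 = 3.687e19, i.e. 3.687e19/6.022e23 = 6.123e-5 mol.
Fraction absorbed: 1 − 8.76/100 = 0.9124.
Photons absorbed: 0.9124 × 6.123e-5 = 5.587e-5 mol.
Product: Φ × n_abs = 0.801 × 5.587e-5 = 4.475e-5 mol.
As a count: 4.475e-5 × 6.022e23 = 2.7e19.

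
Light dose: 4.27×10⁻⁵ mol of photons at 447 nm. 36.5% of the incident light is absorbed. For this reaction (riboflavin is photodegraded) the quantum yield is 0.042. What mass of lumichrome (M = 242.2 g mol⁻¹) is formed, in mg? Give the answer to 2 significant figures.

Photons absorbed: 0.365 × 4.27×10⁻⁵ = 1.559×10⁻⁵ mol.
Product: Φ × n_abs = 0.042 × 1.559×10⁻⁵ = 6.548×10⁻⁷ mol.
Mass: 6.548×10⁻⁷ × 242.2 = 1.586×10⁻⁴ g = 0.16 mg.

0.16 mg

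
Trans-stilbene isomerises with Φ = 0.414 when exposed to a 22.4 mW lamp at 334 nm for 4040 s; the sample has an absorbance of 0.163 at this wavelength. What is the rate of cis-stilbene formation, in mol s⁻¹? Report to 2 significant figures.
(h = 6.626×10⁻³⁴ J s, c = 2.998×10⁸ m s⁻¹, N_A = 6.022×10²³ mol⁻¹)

Photon energy at 334 nm: hc/λ = (6.626×10⁻³⁴)(2.998×10⁸)/(334×10⁻⁹) = 5.948×10⁻¹⁹ J.
Energy delivered: (22.4 mW)(4040 s) = 90.50 J.
Photons incident: 90.50 / 5.948×10⁻¹⁹ = 1.522×10²⁰, i.e. 1.522×10²⁰/6.022×10²³ = 2.527×10⁻⁴ mol.
Fraction absorbed: 1 − 10^(−0.163) = 0.3129.
Photons absorbed: 0.3129 × 2.527×10⁻⁴ = 7.907×10⁻⁵ mol.
Product formed: 0.414 × 7.907×10⁻⁵ = 3.273×10⁻⁵ mol.
Rate: 3.273×10⁻⁵ / 4040 s = 8.1×10⁻⁹ mol s⁻¹.

8.1×10⁻⁹ mol s⁻¹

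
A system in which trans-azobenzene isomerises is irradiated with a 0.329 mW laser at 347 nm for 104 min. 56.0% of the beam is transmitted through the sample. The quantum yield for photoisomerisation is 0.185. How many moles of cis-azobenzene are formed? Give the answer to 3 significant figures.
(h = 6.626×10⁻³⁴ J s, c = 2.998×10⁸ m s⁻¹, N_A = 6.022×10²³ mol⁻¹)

4.85×10⁻⁷ mol

Photon energy at 347 nm: hc/λ = (6.626×10⁻³⁴)(2.998×10⁸)/(347×10⁻⁹) = 5.725×10⁻¹⁹ J.
Energy delivered: (0.329 mW)(6240 s) = 2.053 J.
Photons incident: 2.053 / 5.725×10⁻¹⁹ = 3.586×10¹⁸, i.e. 3.586×10¹⁸/6.022×10²³ = 5.955×10⁻⁶ mol.
Fraction absorbed: 1 − 56.0/100 = 0.4400.
Photons absorbed: 0.4400 × 5.955×10⁻⁶ = 2.620×10⁻⁶ mol.
Product: Φ × n_abs = 0.185 × 2.620×10⁻⁶ = 4.847×10⁻⁷ mol.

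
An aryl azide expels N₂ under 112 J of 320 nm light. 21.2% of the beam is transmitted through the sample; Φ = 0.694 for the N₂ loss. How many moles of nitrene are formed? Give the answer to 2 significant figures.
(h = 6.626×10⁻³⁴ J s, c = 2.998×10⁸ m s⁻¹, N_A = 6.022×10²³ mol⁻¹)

1.6×10⁻⁴ mol

Photon energy at 320 nm: hc/λ = (6.626×10⁻³⁴)(2.998×10⁸)/(320×10⁻⁹) = 6.208×10⁻¹⁹ J.
Photons incident: 112 / 6.208×10⁻¹⁹ = 1.804×10²⁰, i.e. 1.804×10²⁰/6.022×10²³ = 2.996×10⁻⁴ mol.
Fraction absorbed: 1 − 21.2/100 = 0.7880.
Photons absorbed: 0.7880 × 2.996×10⁻⁴ = 2.361×10⁻⁴ mol.
Product: Φ × n_abs = 0.694 × 2.361×10⁻⁴ = 1.639×10⁻⁴ mol.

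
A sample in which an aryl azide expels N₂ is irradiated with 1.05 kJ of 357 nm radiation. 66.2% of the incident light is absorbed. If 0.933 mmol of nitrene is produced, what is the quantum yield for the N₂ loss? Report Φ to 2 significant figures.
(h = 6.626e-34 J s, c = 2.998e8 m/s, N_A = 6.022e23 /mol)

Product: 0.933 mmol = 9.33e-4 mol.
Photon energy at 357 nm: hc/λ = (6.626e-34)(2.998e8)/(357e-9) = 5.564e-19 J.
Incident energy: 1.05 kJ = 1050 J.
Photons incident: 1050 / 5.564e-19 = 1.887e21, i.e. 1.887e21/6.022e23 = 0.003134 mol.
Photons absorbed: 0.662 × 0.003134 = 0.002075 mol.
Φ = 9.33e-4 mol / 0.002075 mol photons = 0.45.

Φ = 0.45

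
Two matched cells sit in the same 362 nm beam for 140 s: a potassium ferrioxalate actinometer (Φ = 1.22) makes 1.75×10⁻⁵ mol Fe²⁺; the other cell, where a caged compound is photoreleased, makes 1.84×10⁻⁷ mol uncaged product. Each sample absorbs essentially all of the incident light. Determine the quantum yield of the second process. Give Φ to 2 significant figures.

Φ = 0.013

Photons absorbed by the actinometer: 1.75×10⁻⁵ / 1.22 = 1.434×10⁻⁵ mol.
Φ(unknown) = 1.84×10⁻⁷ / 1.434×10⁻⁵ = 0.013.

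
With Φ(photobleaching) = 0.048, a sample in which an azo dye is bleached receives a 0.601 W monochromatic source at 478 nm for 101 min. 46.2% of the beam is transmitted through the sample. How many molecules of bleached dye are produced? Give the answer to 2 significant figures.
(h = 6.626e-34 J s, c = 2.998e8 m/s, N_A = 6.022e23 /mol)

2.3e20 molecules

Photon energy at 478 nm: hc/λ = (6.626e-34)(2.998e8)/(478e-9) = 4.156e-19 J.
Energy delivered: (0.601 W)(6060 s) = 3642 J.
Photons incident: 3642 / 4.156e-19 = 8.763e21, i.e. 8.763e21/6.022e23 = 0.01455 mol.
Fraction absorbed: 1 − 46.2/100 = 0.5380.
Photons absorbed: 0.5380 × 0.01455 = 0.007828 mol.
Product: Φ × n_abs = 0.048 × 0.007828 = 3.757e-4 mol.
As a count: 3.757e-4 × 6.022e23 = 2.3e20.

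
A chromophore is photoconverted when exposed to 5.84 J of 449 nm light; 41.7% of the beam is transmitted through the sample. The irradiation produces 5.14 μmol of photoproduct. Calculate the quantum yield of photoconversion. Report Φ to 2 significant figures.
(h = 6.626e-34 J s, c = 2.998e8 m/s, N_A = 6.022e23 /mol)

Φ = 0.40

Product: 5.14 μmol = 5.14e-6 mol.
Photon energy at 449 nm: hc/λ = (6.626e-34)(2.998e8)/(449e-9) = 4.424e-19 J.
Photons incident: 5.84 / 4.424e-19 = 1.320e19, i.e. 1.320e19/6.022e23 = 2.192e-5 mol.
Fraction absorbed: 1 − 41.7/100 = 0.5830.
Photons absorbed: 0.5830 × 2.192e-5 = 1.278e-5 mol.
Φ = 5.14e-6 mol / 1.278e-5 mol photons = 0.40.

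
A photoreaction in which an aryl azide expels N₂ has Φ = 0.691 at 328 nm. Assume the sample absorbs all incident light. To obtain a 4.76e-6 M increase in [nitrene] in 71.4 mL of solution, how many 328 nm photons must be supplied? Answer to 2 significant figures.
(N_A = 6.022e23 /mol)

3.0e17 photons

Product: (4.76e-6 M)(0.0714 L) = 3.399e-7 mol.
Photons that must be absorbed: 3.399e-7 / 0.691 = 4.919e-7 mol.
Photon count: 4.919e-7 × 6.022e23 = 3.0e17.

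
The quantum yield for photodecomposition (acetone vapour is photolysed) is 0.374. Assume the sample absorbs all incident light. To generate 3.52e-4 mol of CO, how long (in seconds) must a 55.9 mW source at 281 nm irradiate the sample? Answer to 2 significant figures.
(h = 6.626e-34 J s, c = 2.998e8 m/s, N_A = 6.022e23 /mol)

Photons that must be absorbed: 3.52e-4 / 0.374 = 9.412e-4 mol.
Photon energy: hc/λ = 7.069e-19 J; per mole, 4.257e5 J mol⁻¹.
Energy required: 9.412e-4 × 4.257e5 = 400.7 J.
Time: 400.7 J / 0.0559 W = 7200 s.

t ≈ 7200 s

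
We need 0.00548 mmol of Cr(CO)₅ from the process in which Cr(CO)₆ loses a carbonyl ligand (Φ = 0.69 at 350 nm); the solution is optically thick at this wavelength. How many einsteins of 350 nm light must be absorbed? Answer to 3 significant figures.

7.94×10⁻⁶ einstein

Product: 0.00548 mmol = 5.48×10⁻⁶ mol.
Photons that must be absorbed: 5.48×10⁻⁶ / 0.69 = 7.942×10⁻⁶ mol.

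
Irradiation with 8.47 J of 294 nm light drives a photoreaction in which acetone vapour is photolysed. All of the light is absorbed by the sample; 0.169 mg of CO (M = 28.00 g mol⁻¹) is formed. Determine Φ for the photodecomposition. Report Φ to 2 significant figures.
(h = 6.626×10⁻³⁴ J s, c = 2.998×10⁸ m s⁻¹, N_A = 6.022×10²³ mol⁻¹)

Φ = 0.29

Product: 0.169 mg / 28.00 g mol⁻¹ = 6.036×10⁻⁶ mol.
Photon energy at 294 nm: hc/λ = (6.626×10⁻³⁴)(2.998×10⁸)/(294×10⁻⁹) = 6.757×10⁻¹⁹ J.
Photons incident: 8.47 / 6.757×10⁻¹⁹ = 1.254×10¹⁹, i.e. 1.254×10¹⁹/6.022×10²³ = 2.082×10⁻⁵ mol.
Φ = 6.036×10⁻⁶ mol / 2.082×10⁻⁵ mol photons = 0.29.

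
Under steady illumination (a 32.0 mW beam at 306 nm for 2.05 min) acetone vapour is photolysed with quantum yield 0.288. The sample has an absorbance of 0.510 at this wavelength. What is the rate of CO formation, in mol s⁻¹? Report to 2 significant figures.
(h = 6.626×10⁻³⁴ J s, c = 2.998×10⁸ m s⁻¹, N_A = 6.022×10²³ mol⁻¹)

Photon energy at 306 nm: hc/λ = (6.626×10⁻³⁴)(2.998×10⁸)/(306×10⁻⁹) = 6.492×10⁻¹⁹ J.
Energy delivered: (32.0 mW)(123 s) = 3.936 J.
Photons incident: 3.936 / 6.492×10⁻¹⁹ = 6.063×10¹⁸, i.e. 6.063×10¹⁸/6.022×10²³ = 1.007×10⁻⁵ mol.
Fraction absorbed: 1 − 10^(−0.510) = 0.6910.
Photons absorbed: 0.6910 × 1.007×10⁻⁵ = 6.958×10⁻⁶ mol.
Product formed: 0.288 × 6.958×10⁻⁶ = 2.004×10⁻⁶ mol.
Rate: 2.004×10⁻⁶ / 123 s = 1.6×10⁻⁸ mol s⁻¹.

1.6×10⁻⁸ mol s⁻¹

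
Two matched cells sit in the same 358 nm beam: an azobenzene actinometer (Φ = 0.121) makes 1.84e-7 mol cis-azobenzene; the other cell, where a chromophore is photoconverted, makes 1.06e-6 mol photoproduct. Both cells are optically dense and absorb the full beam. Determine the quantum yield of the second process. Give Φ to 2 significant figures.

Φ = 0.70

Photons absorbed by the actinometer: 1.84e-7 / 0.121 = 1.521e-6 mol.
Φ(unknown) = 1.06e-6 / 1.521e-6 = 0.70.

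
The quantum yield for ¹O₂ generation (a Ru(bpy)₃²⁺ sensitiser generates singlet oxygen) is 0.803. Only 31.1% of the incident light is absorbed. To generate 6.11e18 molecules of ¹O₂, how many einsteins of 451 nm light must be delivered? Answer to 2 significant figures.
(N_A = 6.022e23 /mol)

Product: 6.11e18 / 6.022e23 = 1.015e-5 mol.
Photons that must be absorbed: 1.015e-5 / 0.803 = 1.264e-5 mol.
Incident photons needed: 1.264e-5 / 0.311 = 4.064e-5 mol.

4.1e-5 einstein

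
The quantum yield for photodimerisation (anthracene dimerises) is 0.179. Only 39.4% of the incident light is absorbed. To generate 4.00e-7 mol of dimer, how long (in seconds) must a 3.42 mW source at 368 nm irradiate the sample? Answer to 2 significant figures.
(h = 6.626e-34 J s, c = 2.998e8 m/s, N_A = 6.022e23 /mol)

t ≈ 540 s

Photons that must be absorbed: 4.00e-7 / 0.179 = 2.235e-6 mol.
Incident photons needed: 2.235e-6 / 0.394 = 5.673e-6 mol.
Photon energy: hc/λ = 5.398e-19 J; per mole, 3.251e5 J mol⁻¹.
Energy required: 5.673e-6 × 3.251e5 = 1.844 J.
Time: 1.844 J / 0.00342 W = 540 s.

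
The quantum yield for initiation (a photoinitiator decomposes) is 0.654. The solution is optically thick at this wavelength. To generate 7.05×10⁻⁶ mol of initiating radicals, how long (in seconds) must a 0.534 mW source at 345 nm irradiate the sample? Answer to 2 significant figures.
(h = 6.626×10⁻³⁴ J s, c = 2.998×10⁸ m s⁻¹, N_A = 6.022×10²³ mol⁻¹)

t ≈ 7000 s

Photons that must be absorbed: 7.05×10⁻⁶ / 0.654 = 1.078×10⁻⁵ mol.
Photon energy: hc/λ = 5.758×10⁻¹⁹ J; per mole, 3.467×10⁵ J mol⁻¹.
Energy required: 1.078×10⁻⁵ × 3.467×10⁵ = 3.737 J.
Time: 3.737 J / 0.000534 W = 7000 s.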